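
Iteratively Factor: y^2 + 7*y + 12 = (y + 3)*(y + 4)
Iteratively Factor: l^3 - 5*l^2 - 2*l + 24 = (l + 2)*(l^2 - 7*l + 12) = (l - 3)*(l + 2)*(l - 4)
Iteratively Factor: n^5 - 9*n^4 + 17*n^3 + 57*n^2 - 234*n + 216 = (n - 4)*(n^4 - 5*n^3 - 3*n^2 + 45*n - 54) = (n - 4)*(n - 3)*(n^3 - 2*n^2 - 9*n + 18) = (n - 4)*(n - 3)*(n - 2)*(n^2 - 9) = (n - 4)*(n - 3)^2*(n - 2)*(n + 3)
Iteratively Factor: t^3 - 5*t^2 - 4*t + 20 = (t + 2)*(t^2 - 7*t + 10) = (t - 2)*(t + 2)*(t - 5)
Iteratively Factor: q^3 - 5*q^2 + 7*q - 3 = (q - 1)*(q^2 - 4*q + 3) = (q - 3)*(q - 1)*(q - 1)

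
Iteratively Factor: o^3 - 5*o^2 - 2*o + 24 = (o - 3)*(o^2 - 2*o - 8) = (o - 4)*(o - 3)*(o + 2)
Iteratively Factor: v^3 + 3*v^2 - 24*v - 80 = (v + 4)*(v^2 - v - 20) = (v - 5)*(v + 4)*(v + 4)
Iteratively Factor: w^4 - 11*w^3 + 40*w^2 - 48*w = (w)*(w^3 - 11*w^2 + 40*w - 48) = w*(w - 3)*(w^2 - 8*w + 16) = w*(w - 4)*(w - 3)*(w - 4)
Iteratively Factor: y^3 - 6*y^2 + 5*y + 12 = (y - 3)*(y^2 - 3*y - 4) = (y - 4)*(y - 3)*(y + 1)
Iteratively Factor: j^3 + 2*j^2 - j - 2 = (j + 2)*(j^2 - 1) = (j + 1)*(j + 2)*(j - 1)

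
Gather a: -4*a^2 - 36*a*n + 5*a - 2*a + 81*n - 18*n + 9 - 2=-4*a^2 + a*(3 - 36*n) + 63*n + 7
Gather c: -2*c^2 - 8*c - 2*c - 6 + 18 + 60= -2*c^2 - 10*c + 72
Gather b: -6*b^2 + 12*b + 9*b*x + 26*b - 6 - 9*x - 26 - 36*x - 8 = -6*b^2 + b*(9*x + 38) - 45*x - 40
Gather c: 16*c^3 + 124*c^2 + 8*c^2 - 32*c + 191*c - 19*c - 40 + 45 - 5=16*c^3 + 132*c^2 + 140*c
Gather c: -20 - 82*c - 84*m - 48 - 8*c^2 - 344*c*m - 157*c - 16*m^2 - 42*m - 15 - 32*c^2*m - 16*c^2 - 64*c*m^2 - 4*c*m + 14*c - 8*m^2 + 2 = c^2*(-32*m - 24) + c*(-64*m^2 - 348*m - 225) - 24*m^2 - 126*m - 81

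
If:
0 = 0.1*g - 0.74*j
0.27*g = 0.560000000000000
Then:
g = 2.07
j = 0.28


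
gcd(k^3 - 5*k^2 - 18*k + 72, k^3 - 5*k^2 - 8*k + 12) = k - 6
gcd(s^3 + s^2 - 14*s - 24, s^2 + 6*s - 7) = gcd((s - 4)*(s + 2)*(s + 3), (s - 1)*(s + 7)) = 1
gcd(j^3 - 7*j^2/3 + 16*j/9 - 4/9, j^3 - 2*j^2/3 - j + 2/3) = j^2 - 5*j/3 + 2/3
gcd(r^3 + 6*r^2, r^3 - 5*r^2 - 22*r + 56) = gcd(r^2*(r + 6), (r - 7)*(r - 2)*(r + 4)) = 1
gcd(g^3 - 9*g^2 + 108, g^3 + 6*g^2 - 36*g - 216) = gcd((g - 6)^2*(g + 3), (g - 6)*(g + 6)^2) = g - 6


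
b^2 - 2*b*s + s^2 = (b - s)^2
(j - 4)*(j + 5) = j^2 + j - 20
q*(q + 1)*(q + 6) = q^3 + 7*q^2 + 6*q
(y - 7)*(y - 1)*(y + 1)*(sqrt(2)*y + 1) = sqrt(2)*y^4 - 7*sqrt(2)*y^3 + y^3 - 7*y^2 - sqrt(2)*y^2 - y + 7*sqrt(2)*y + 7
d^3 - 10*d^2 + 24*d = d*(d - 6)*(d - 4)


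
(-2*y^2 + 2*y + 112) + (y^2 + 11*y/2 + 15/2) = -y^2 + 15*y/2 + 239/2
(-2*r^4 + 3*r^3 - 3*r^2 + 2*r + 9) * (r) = -2*r^5 + 3*r^4 - 3*r^3 + 2*r^2 + 9*r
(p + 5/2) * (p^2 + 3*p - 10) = p^3 + 11*p^2/2 - 5*p/2 - 25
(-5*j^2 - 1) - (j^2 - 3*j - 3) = -6*j^2 + 3*j + 2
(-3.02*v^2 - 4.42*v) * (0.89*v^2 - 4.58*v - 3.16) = -2.6878*v^4 + 9.8978*v^3 + 29.7868*v^2 + 13.9672*v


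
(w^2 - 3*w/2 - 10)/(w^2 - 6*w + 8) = (w + 5/2)/(w - 2)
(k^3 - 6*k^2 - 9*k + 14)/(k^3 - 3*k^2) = (k^3 - 6*k^2 - 9*k + 14)/(k^2*(k - 3))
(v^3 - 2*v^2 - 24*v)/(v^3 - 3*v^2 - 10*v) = (-v^2 + 2*v + 24)/(-v^2 + 3*v + 10)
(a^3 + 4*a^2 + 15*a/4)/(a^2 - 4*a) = (a^2 + 4*a + 15/4)/(a - 4)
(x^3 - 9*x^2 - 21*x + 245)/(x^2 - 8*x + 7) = (x^2 - 2*x - 35)/(x - 1)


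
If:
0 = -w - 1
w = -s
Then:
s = 1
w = -1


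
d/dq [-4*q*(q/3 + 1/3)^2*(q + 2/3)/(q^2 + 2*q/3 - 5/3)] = 8*(-9*q^5 - 21*q^4 + 14*q^3 + 56*q^2 + 35*q + 5)/(9*(9*q^4 + 12*q^3 - 26*q^2 - 20*q + 25))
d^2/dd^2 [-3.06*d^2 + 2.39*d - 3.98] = -6.12000000000000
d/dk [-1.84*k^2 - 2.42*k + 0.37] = -3.68*k - 2.42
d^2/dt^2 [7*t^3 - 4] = 42*t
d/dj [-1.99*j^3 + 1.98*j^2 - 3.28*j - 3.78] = -5.97*j^2 + 3.96*j - 3.28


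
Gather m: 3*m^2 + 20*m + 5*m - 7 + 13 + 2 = 3*m^2 + 25*m + 8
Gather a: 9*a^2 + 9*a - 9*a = 9*a^2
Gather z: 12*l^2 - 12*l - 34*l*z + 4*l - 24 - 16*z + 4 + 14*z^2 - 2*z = 12*l^2 - 8*l + 14*z^2 + z*(-34*l - 18) - 20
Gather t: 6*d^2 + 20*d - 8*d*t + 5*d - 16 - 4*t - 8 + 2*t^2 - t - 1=6*d^2 + 25*d + 2*t^2 + t*(-8*d - 5) - 25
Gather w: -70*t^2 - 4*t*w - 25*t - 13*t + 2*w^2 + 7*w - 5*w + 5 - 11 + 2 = -70*t^2 - 38*t + 2*w^2 + w*(2 - 4*t) - 4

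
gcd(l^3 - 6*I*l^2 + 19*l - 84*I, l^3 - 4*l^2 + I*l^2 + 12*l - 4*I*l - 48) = l^2 + I*l + 12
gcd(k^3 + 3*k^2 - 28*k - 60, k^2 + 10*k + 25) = 1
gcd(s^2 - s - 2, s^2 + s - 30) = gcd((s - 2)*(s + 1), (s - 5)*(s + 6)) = 1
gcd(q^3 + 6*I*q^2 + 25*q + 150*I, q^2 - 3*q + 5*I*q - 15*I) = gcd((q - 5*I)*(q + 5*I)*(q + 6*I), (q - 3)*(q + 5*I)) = q + 5*I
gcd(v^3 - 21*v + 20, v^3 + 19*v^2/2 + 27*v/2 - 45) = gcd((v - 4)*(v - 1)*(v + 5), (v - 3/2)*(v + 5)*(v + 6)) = v + 5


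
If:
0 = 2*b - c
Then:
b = c/2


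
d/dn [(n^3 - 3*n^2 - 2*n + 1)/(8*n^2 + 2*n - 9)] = (8*n^4 + 4*n^3 - 17*n^2 + 38*n + 16)/(64*n^4 + 32*n^3 - 140*n^2 - 36*n + 81)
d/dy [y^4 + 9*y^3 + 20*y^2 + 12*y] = 4*y^3 + 27*y^2 + 40*y + 12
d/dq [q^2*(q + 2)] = q*(3*q + 4)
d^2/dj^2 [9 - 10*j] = 0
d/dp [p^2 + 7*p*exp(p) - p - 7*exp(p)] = 7*p*exp(p) + 2*p - 1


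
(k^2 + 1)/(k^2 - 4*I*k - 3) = (k + I)/(k - 3*I)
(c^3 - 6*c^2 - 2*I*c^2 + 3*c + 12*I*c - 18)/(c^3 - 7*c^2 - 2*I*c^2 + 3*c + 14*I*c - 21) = (c - 6)/(c - 7)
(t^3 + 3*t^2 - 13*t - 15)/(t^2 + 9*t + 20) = (t^2 - 2*t - 3)/(t + 4)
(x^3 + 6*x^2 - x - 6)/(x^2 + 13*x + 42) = (x^2 - 1)/(x + 7)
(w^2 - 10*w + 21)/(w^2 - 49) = (w - 3)/(w + 7)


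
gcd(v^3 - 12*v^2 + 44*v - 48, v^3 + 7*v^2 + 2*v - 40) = v - 2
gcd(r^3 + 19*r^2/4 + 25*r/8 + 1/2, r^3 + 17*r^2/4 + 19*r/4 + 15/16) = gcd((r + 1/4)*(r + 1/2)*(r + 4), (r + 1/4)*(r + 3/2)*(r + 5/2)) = r + 1/4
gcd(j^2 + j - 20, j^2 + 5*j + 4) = 1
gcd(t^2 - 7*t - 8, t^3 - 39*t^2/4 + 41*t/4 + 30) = t - 8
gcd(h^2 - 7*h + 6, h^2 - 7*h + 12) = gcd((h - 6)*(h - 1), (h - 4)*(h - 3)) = 1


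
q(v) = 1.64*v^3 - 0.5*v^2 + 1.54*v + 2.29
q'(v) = 4.92*v^2 - 1.0*v + 1.54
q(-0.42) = 1.43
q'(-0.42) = 2.83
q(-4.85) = -204.04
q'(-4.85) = 122.12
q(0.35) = 2.84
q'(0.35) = 1.79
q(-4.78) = -195.61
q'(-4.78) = 118.73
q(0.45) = 3.03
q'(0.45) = 2.09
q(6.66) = 474.84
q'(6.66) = 213.11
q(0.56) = 3.28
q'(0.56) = 2.52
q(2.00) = 16.49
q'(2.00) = 19.22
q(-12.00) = -2922.11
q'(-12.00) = 722.02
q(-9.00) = -1247.63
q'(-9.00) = 409.06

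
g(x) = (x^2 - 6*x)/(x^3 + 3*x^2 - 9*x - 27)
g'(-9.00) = -0.07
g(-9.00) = -0.31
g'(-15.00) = -0.01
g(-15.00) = -0.12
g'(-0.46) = 0.38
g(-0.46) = -0.13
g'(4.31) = 0.15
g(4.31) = -0.10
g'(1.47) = 0.15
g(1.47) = 0.22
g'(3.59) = 0.72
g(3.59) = -0.34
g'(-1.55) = 2.37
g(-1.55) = -1.22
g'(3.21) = 5.67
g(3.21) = -1.11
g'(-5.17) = -1.14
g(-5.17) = -1.50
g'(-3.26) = -530.55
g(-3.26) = -71.34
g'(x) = (2*x - 6)/(x^3 + 3*x^2 - 9*x - 27) + (x^2 - 6*x)*(-3*x^2 - 6*x + 9)/(x^3 + 3*x^2 - 9*x - 27)^2 = (-x^3 + 15*x^2 - 36*x + 54)/(x^5 + 3*x^4 - 18*x^3 - 54*x^2 + 81*x + 243)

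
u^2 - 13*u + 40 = (u - 8)*(u - 5)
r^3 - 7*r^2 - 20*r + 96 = (r - 8)*(r - 3)*(r + 4)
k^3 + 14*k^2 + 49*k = k*(k + 7)^2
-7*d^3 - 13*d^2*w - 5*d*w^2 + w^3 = (-7*d + w)*(d + w)^2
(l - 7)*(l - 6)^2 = l^3 - 19*l^2 + 120*l - 252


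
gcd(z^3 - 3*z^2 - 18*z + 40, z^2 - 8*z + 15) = z - 5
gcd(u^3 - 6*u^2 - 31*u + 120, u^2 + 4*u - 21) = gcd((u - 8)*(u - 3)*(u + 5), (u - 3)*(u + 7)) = u - 3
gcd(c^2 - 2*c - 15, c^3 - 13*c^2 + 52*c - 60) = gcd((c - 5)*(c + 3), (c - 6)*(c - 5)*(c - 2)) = c - 5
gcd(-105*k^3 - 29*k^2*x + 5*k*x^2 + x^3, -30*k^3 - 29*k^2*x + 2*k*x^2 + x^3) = -5*k + x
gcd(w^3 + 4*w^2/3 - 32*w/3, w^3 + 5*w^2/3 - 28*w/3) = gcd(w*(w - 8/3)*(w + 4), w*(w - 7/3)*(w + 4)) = w^2 + 4*w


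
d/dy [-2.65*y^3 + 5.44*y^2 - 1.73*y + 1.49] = -7.95*y^2 + 10.88*y - 1.73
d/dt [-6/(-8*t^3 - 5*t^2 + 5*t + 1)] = 6*(-24*t^2 - 10*t + 5)/(8*t^3 + 5*t^2 - 5*t - 1)^2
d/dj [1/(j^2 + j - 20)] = (-2*j - 1)/(j^2 + j - 20)^2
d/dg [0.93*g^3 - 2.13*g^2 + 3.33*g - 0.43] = 2.79*g^2 - 4.26*g + 3.33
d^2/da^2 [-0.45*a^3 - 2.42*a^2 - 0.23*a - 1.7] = -2.7*a - 4.84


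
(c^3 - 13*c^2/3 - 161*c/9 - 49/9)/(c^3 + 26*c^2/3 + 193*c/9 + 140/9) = (3*c^2 - 20*c - 7)/(3*c^2 + 19*c + 20)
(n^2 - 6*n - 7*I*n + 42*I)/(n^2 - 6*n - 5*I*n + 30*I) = (n - 7*I)/(n - 5*I)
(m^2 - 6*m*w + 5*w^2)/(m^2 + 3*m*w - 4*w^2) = (m - 5*w)/(m + 4*w)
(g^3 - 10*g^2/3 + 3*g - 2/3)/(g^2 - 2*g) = g - 4/3 + 1/(3*g)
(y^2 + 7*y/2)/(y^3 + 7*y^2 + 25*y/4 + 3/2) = 2*y*(2*y + 7)/(4*y^3 + 28*y^2 + 25*y + 6)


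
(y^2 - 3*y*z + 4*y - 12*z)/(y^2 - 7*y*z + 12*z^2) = (y + 4)/(y - 4*z)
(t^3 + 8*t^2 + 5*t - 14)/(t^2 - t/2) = 2*(t^3 + 8*t^2 + 5*t - 14)/(t*(2*t - 1))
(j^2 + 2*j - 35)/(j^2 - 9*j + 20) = (j + 7)/(j - 4)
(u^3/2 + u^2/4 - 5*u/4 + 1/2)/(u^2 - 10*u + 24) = (2*u^3 + u^2 - 5*u + 2)/(4*(u^2 - 10*u + 24))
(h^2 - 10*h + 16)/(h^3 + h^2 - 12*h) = (h^2 - 10*h + 16)/(h*(h^2 + h - 12))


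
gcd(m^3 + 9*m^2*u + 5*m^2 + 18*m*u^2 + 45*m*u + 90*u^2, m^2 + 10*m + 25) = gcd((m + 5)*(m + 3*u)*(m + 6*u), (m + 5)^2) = m + 5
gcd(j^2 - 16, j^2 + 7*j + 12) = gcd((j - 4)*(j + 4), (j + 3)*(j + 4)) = j + 4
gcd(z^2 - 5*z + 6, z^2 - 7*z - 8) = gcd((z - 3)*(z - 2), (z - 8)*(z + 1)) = 1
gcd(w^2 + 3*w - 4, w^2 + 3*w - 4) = w^2 + 3*w - 4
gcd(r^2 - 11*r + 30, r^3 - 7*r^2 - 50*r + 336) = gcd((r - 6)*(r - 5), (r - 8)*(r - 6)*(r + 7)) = r - 6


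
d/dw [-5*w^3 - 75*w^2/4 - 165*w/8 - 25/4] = -15*w^2 - 75*w/2 - 165/8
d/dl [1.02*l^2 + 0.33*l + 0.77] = 2.04*l + 0.33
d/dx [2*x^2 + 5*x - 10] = 4*x + 5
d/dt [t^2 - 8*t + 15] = 2*t - 8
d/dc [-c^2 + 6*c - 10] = 6 - 2*c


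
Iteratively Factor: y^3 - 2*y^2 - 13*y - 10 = (y + 2)*(y^2 - 4*y - 5) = (y - 5)*(y + 2)*(y + 1)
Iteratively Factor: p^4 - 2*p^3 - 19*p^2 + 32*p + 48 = (p - 3)*(p^3 + p^2 - 16*p - 16) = (p - 4)*(p - 3)*(p^2 + 5*p + 4) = (p - 4)*(p - 3)*(p + 1)*(p + 4)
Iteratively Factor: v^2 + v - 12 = (v + 4)*(v - 3)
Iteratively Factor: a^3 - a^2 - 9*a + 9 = (a - 3)*(a^2 + 2*a - 3) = (a - 3)*(a - 1)*(a + 3)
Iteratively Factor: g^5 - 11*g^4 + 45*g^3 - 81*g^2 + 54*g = (g - 3)*(g^4 - 8*g^3 + 21*g^2 - 18*g) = (g - 3)^2*(g^3 - 5*g^2 + 6*g) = (g - 3)^3*(g^2 - 2*g) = g*(g - 3)^3*(g - 2)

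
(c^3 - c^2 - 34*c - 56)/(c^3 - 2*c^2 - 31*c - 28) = (c + 2)/(c + 1)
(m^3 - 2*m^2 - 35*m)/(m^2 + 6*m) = (m^2 - 2*m - 35)/(m + 6)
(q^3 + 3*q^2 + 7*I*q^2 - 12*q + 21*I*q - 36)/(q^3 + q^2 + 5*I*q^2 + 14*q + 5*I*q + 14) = (q^3 + q^2*(3 + 7*I) + q*(-12 + 21*I) - 36)/(q^3 + q^2*(1 + 5*I) + q*(14 + 5*I) + 14)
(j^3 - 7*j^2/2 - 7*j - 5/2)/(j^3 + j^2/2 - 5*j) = (2*j^3 - 7*j^2 - 14*j - 5)/(j*(2*j^2 + j - 10))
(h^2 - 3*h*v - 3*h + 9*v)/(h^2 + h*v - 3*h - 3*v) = (h - 3*v)/(h + v)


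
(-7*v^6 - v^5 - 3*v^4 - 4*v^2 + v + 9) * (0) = 0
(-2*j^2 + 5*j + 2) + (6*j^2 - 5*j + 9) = 4*j^2 + 11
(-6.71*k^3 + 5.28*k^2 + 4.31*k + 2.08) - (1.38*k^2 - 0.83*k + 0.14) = -6.71*k^3 + 3.9*k^2 + 5.14*k + 1.94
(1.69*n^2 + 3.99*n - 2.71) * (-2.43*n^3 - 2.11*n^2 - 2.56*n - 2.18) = -4.1067*n^5 - 13.2616*n^4 - 6.16*n^3 - 8.1805*n^2 - 1.7606*n + 5.9078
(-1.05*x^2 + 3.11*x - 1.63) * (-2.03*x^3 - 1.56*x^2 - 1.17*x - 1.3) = 2.1315*x^5 - 4.6753*x^4 - 0.314200000000001*x^3 + 0.2691*x^2 - 2.1359*x + 2.119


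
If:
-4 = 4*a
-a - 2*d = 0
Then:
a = -1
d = 1/2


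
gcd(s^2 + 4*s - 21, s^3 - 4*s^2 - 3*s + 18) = s - 3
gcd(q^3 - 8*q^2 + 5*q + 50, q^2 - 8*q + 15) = q - 5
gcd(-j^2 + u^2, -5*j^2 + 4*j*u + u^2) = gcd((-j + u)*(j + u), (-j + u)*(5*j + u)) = -j + u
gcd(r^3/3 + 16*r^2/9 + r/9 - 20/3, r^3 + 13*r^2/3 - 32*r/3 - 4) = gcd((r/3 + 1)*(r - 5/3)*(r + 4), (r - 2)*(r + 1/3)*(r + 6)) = 1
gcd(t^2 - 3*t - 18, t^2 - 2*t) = 1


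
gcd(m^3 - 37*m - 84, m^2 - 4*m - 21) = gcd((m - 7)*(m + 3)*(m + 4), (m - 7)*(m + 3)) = m^2 - 4*m - 21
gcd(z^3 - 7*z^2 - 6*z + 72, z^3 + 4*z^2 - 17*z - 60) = z^2 - z - 12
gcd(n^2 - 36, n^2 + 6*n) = n + 6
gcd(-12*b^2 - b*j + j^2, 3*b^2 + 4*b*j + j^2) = 3*b + j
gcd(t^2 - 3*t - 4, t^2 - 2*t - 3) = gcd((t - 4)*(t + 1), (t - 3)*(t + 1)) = t + 1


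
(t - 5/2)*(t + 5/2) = t^2 - 25/4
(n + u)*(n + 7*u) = n^2 + 8*n*u + 7*u^2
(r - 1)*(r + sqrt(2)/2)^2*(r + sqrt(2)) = r^4 - r^3 + 2*sqrt(2)*r^3 - 2*sqrt(2)*r^2 + 5*r^2/2 - 5*r/2 + sqrt(2)*r/2 - sqrt(2)/2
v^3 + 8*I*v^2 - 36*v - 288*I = (v - 6)*(v + 6)*(v + 8*I)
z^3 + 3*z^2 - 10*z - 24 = (z - 3)*(z + 2)*(z + 4)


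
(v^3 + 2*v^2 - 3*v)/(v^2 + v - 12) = v*(v^2 + 2*v - 3)/(v^2 + v - 12)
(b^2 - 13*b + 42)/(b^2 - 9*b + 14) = (b - 6)/(b - 2)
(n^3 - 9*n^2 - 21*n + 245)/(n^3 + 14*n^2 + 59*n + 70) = (n^2 - 14*n + 49)/(n^2 + 9*n + 14)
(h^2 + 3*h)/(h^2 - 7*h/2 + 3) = 2*h*(h + 3)/(2*h^2 - 7*h + 6)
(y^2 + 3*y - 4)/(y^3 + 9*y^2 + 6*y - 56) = (y - 1)/(y^2 + 5*y - 14)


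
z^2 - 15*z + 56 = (z - 8)*(z - 7)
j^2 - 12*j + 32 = (j - 8)*(j - 4)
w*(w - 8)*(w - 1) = w^3 - 9*w^2 + 8*w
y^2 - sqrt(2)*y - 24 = (y - 4*sqrt(2))*(y + 3*sqrt(2))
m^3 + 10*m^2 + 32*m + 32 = (m + 2)*(m + 4)^2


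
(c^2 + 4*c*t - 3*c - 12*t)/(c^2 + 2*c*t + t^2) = (c^2 + 4*c*t - 3*c - 12*t)/(c^2 + 2*c*t + t^2)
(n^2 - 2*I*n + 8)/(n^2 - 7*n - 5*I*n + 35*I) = (n^2 - 2*I*n + 8)/(n^2 - 7*n - 5*I*n + 35*I)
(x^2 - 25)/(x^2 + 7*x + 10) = (x - 5)/(x + 2)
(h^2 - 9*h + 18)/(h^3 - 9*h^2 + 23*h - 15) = (h - 6)/(h^2 - 6*h + 5)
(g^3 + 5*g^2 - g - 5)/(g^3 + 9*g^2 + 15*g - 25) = (g + 1)/(g + 5)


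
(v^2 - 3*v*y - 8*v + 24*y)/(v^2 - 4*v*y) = (v^2 - 3*v*y - 8*v + 24*y)/(v*(v - 4*y))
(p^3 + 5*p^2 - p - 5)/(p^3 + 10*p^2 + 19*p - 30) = (p + 1)/(p + 6)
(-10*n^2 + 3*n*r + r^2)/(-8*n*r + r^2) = (10*n^2 - 3*n*r - r^2)/(r*(8*n - r))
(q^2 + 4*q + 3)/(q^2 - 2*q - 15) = (q + 1)/(q - 5)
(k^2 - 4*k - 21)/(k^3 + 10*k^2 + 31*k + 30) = (k - 7)/(k^2 + 7*k + 10)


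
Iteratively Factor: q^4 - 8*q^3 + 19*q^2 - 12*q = (q - 3)*(q^3 - 5*q^2 + 4*q) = (q - 3)*(q - 1)*(q^2 - 4*q) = q*(q - 3)*(q - 1)*(q - 4)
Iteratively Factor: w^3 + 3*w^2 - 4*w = (w)*(w^2 + 3*w - 4) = w*(w - 1)*(w + 4)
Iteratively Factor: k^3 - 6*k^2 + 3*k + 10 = (k - 2)*(k^2 - 4*k - 5) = (k - 5)*(k - 2)*(k + 1)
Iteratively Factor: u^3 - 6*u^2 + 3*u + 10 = (u + 1)*(u^2 - 7*u + 10) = (u - 2)*(u + 1)*(u - 5)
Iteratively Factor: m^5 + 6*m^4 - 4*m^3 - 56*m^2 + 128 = (m + 4)*(m^4 + 2*m^3 - 12*m^2 - 8*m + 32) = (m + 2)*(m + 4)*(m^3 - 12*m + 16) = (m - 2)*(m + 2)*(m + 4)*(m^2 + 2*m - 8) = (m - 2)*(m + 2)*(m + 4)^2*(m - 2)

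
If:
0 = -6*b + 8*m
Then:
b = 4*m/3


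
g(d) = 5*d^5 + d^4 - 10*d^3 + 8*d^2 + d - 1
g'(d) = 25*d^4 + 4*d^3 - 30*d^2 + 16*d + 1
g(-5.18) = -16329.05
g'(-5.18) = 16556.62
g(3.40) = 2107.24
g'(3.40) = 3206.66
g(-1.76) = 1.70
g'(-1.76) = 97.98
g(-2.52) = -260.49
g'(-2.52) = 714.35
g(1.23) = 10.09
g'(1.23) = 39.96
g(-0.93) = 10.30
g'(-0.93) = -24.34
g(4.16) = 5950.44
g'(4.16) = 7323.45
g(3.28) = 1749.40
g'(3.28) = 2765.46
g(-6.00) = -35143.00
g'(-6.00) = 30361.00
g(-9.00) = -280756.00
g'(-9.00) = 158536.00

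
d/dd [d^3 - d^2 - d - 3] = 3*d^2 - 2*d - 1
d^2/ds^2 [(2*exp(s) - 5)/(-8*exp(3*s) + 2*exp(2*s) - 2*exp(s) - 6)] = (-128*exp(6*s) + 744*exp(5*s) - 190*exp(4*s) + 370*exp(3*s) - 591*exp(2*s) + 71*exp(s) - 33)*exp(s)/(2*(64*exp(9*s) - 48*exp(8*s) + 60*exp(7*s) + 119*exp(6*s) - 57*exp(5*s) + 78*exp(4*s) + 91*exp(3*s) - 18*exp(2*s) + 27*exp(s) + 27))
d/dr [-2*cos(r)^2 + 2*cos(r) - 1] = -2*sin(r) + 2*sin(2*r)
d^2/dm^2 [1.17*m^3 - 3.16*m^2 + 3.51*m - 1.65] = 7.02*m - 6.32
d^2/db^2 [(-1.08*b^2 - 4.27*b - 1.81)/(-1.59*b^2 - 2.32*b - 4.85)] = (-3.5527136788005e-15*b^4 + 13.622166*b^3 - 22.515354*b^2 - 157.508262*b - 53.714822)/(4.019679*b^6 + 17.595576*b^5 + 62.457903*b^4 + 119.831248*b^3 + 190.516245*b^2 + 163.7166*b + 114.084125)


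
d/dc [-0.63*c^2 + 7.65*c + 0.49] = 7.65 - 1.26*c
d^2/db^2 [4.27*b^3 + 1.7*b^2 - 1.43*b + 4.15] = 25.62*b + 3.4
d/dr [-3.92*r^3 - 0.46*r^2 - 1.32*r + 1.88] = -11.76*r^2 - 0.92*r - 1.32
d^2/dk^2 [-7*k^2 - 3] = -14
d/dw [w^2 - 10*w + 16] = 2*w - 10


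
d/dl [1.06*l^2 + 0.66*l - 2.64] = 2.12*l + 0.66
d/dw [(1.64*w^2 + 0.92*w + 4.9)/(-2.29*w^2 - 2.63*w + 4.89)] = (-2.2064*w^2 + 38.4812*w + 17.3858)/(5.2441*w^4 + 12.0454*w^3 - 15.4793*w^2 - 25.7214*w + 23.9121)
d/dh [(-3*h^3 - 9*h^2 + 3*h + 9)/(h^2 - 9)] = 3*(-h^2 + 6*h - 1)/(h^2 - 6*h + 9)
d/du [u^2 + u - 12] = 2*u + 1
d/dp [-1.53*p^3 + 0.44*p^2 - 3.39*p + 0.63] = -4.59*p^2 + 0.88*p - 3.39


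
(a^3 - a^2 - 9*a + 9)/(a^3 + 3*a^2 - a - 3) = (a - 3)/(a + 1)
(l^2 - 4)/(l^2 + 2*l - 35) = (l^2 - 4)/(l^2 + 2*l - 35)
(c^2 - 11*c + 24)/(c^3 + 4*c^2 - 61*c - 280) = (c - 3)/(c^2 + 12*c + 35)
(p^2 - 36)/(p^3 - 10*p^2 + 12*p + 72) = (p + 6)/(p^2 - 4*p - 12)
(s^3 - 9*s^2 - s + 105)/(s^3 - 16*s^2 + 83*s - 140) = (s + 3)/(s - 4)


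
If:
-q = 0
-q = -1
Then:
No Solution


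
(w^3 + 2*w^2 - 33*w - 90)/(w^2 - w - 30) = w + 3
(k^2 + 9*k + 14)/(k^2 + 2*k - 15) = (k^2 + 9*k + 14)/(k^2 + 2*k - 15)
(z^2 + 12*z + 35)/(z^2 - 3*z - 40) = (z + 7)/(z - 8)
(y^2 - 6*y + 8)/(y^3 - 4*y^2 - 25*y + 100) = (y - 2)/(y^2 - 25)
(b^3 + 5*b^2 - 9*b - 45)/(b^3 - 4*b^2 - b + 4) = (b^3 + 5*b^2 - 9*b - 45)/(b^3 - 4*b^2 - b + 4)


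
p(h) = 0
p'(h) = 0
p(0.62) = 0.00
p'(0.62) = 0.00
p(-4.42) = 0.00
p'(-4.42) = 0.00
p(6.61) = 0.00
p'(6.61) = 0.00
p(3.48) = 0.00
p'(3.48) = 0.00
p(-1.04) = 0.00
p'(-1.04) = 0.00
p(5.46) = 0.00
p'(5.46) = 0.00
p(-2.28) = 0.00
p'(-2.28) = 0.00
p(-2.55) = 0.00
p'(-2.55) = 0.00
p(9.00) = 0.00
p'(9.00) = 0.00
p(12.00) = 0.00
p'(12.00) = 0.00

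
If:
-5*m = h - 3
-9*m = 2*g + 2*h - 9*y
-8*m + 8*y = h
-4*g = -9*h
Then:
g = 0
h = 0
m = 3/5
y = 3/5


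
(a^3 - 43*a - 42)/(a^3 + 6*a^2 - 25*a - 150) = (a^2 - 6*a - 7)/(a^2 - 25)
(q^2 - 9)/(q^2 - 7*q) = (q^2 - 9)/(q*(q - 7))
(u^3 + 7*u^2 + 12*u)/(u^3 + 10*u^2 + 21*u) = (u + 4)/(u + 7)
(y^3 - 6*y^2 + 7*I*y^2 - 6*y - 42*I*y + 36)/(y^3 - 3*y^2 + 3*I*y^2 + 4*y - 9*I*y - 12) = (y^3 + y^2*(-6 + 7*I) + y*(-6 - 42*I) + 36)/(y^3 + y^2*(-3 + 3*I) + y*(4 - 9*I) - 12)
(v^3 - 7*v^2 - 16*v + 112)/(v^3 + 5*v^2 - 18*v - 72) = (v^2 - 3*v - 28)/(v^2 + 9*v + 18)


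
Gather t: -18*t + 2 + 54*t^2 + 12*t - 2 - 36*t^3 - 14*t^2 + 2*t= -36*t^3 + 40*t^2 - 4*t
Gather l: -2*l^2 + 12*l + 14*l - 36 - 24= -2*l^2 + 26*l - 60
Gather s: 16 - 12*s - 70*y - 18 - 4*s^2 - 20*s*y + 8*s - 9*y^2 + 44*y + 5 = -4*s^2 + s*(-20*y - 4) - 9*y^2 - 26*y + 3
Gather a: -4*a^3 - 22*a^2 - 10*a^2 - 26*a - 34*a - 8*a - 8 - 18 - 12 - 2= -4*a^3 - 32*a^2 - 68*a - 40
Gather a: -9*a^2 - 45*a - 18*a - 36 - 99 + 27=-9*a^2 - 63*a - 108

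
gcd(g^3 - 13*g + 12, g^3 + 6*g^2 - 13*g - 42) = g - 3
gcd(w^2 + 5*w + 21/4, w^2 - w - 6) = 1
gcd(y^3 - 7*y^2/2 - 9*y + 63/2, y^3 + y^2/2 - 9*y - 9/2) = y^2 - 9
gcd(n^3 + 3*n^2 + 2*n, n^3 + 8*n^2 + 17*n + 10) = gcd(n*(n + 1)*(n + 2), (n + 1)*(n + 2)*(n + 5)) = n^2 + 3*n + 2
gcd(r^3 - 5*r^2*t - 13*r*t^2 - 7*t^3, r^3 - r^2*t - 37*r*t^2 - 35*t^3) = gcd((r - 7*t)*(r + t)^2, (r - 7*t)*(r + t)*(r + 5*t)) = r^2 - 6*r*t - 7*t^2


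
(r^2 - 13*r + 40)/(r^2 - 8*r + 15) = (r - 8)/(r - 3)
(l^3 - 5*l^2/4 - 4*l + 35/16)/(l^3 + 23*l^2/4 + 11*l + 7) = (l^2 - 3*l + 5/4)/(l^2 + 4*l + 4)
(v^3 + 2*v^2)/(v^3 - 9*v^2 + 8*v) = v*(v + 2)/(v^2 - 9*v + 8)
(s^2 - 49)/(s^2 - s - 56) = (s - 7)/(s - 8)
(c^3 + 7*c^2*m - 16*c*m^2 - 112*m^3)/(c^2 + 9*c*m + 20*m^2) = (c^2 + 3*c*m - 28*m^2)/(c + 5*m)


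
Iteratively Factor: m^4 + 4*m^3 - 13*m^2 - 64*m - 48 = (m + 3)*(m^3 + m^2 - 16*m - 16) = (m - 4)*(m + 3)*(m^2 + 5*m + 4) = (m - 4)*(m + 1)*(m + 3)*(m + 4)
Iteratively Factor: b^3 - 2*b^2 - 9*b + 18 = (b - 2)*(b^2 - 9) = (b - 2)*(b + 3)*(b - 3)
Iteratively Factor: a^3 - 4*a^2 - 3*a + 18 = (a - 3)*(a^2 - a - 6) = (a - 3)*(a + 2)*(a - 3)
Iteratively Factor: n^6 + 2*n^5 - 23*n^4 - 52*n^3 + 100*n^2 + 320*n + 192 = (n + 4)*(n^5 - 2*n^4 - 15*n^3 + 8*n^2 + 68*n + 48) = (n - 4)*(n + 4)*(n^4 + 2*n^3 - 7*n^2 - 20*n - 12) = (n - 4)*(n - 3)*(n + 4)*(n^3 + 5*n^2 + 8*n + 4) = (n - 4)*(n - 3)*(n + 1)*(n + 4)*(n^2 + 4*n + 4) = (n - 4)*(n - 3)*(n + 1)*(n + 2)*(n + 4)*(n + 2)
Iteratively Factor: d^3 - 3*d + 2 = (d - 1)*(d^2 + d - 2) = (d - 1)^2*(d + 2)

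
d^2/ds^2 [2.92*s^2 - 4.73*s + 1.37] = 5.84000000000000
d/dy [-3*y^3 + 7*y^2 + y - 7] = -9*y^2 + 14*y + 1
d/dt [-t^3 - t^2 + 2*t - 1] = -3*t^2 - 2*t + 2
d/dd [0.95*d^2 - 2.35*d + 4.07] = 1.9*d - 2.35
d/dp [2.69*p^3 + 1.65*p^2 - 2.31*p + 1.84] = 8.07*p^2 + 3.3*p - 2.31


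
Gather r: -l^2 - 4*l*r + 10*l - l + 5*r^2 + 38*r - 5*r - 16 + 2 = -l^2 + 9*l + 5*r^2 + r*(33 - 4*l) - 14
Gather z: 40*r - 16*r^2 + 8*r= -16*r^2 + 48*r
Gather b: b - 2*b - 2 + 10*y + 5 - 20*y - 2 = -b - 10*y + 1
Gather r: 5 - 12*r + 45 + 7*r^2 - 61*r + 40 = 7*r^2 - 73*r + 90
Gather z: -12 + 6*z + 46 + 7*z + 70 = 13*z + 104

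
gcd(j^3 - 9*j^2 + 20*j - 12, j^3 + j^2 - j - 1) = j - 1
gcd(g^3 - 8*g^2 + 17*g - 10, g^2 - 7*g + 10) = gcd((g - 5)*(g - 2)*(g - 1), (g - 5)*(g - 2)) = g^2 - 7*g + 10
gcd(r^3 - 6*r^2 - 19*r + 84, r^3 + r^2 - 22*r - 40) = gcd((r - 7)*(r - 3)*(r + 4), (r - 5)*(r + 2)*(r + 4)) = r + 4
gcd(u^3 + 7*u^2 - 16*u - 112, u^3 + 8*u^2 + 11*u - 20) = u + 4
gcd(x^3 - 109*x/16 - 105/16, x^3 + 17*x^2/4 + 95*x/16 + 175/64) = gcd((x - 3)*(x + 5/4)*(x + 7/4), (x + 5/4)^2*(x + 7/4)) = x^2 + 3*x + 35/16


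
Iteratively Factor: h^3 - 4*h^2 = (h)*(h^2 - 4*h) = h^2*(h - 4)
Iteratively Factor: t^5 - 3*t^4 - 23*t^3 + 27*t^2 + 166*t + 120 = (t + 3)*(t^4 - 6*t^3 - 5*t^2 + 42*t + 40) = (t - 4)*(t + 3)*(t^3 - 2*t^2 - 13*t - 10) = (t - 5)*(t - 4)*(t + 3)*(t^2 + 3*t + 2) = (t - 5)*(t - 4)*(t + 2)*(t + 3)*(t + 1)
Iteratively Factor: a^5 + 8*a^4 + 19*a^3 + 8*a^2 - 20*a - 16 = (a + 2)*(a^4 + 6*a^3 + 7*a^2 - 6*a - 8) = (a - 1)*(a + 2)*(a^3 + 7*a^2 + 14*a + 8) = (a - 1)*(a + 2)*(a + 4)*(a^2 + 3*a + 2) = (a - 1)*(a + 1)*(a + 2)*(a + 4)*(a + 2)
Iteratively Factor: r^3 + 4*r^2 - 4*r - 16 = (r + 2)*(r^2 + 2*r - 8) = (r - 2)*(r + 2)*(r + 4)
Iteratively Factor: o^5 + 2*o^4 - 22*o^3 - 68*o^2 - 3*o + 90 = (o - 1)*(o^4 + 3*o^3 - 19*o^2 - 87*o - 90) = (o - 1)*(o + 3)*(o^3 - 19*o - 30) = (o - 1)*(o + 2)*(o + 3)*(o^2 - 2*o - 15) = (o - 1)*(o + 2)*(o + 3)^2*(o - 5)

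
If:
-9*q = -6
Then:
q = 2/3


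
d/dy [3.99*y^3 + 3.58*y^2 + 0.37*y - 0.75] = 11.97*y^2 + 7.16*y + 0.37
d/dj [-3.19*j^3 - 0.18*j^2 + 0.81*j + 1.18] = -9.57*j^2 - 0.36*j + 0.81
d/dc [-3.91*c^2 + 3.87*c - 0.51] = 3.87 - 7.82*c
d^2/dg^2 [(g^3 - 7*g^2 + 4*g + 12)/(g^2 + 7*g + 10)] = 8*(23*g^3 + 114*g^2 + 108*g - 128)/(g^6 + 21*g^5 + 177*g^4 + 763*g^3 + 1770*g^2 + 2100*g + 1000)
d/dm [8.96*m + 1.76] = 8.96000000000000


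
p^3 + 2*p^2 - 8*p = p*(p - 2)*(p + 4)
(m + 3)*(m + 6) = m^2 + 9*m + 18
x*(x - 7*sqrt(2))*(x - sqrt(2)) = x^3 - 8*sqrt(2)*x^2 + 14*x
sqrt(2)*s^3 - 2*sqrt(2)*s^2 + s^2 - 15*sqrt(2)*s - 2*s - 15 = (s - 5)*(s + 3)*(sqrt(2)*s + 1)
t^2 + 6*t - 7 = (t - 1)*(t + 7)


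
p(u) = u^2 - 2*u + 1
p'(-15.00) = -32.00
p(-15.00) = 256.00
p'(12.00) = 22.00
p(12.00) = 121.00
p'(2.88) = 3.76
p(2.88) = 3.53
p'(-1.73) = -5.46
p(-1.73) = 7.45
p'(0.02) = -1.96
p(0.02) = 0.96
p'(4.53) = 7.06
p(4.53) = 12.46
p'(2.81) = 3.62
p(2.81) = 3.28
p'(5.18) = 8.36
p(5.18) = 17.47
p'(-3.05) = -8.10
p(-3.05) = 16.40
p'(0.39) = -1.22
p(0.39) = 0.37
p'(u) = 2*u - 2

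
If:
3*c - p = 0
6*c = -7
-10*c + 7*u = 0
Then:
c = -7/6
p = -7/2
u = -5/3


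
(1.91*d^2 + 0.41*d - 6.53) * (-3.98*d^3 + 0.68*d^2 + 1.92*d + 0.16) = -7.6018*d^5 - 0.333*d^4 + 29.9354*d^3 - 3.3476*d^2 - 12.472*d - 1.0448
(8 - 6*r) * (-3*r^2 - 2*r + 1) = 18*r^3 - 12*r^2 - 22*r + 8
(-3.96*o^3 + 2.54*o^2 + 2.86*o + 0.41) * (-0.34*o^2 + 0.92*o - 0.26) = 1.3464*o^5 - 4.5068*o^4 + 2.394*o^3 + 1.8314*o^2 - 0.3664*o - 0.1066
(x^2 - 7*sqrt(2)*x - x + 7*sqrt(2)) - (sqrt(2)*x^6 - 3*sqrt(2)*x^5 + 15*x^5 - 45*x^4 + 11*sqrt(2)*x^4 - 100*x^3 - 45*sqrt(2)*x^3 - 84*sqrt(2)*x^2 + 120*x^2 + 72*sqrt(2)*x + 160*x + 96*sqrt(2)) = -sqrt(2)*x^6 - 15*x^5 + 3*sqrt(2)*x^5 - 11*sqrt(2)*x^4 + 45*x^4 + 45*sqrt(2)*x^3 + 100*x^3 - 119*x^2 + 84*sqrt(2)*x^2 - 161*x - 79*sqrt(2)*x - 89*sqrt(2)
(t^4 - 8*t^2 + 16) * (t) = t^5 - 8*t^3 + 16*t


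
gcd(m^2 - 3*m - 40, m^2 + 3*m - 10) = m + 5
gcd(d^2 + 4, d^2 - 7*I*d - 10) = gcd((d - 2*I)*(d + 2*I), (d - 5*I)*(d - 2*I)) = d - 2*I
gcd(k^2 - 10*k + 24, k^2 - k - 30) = k - 6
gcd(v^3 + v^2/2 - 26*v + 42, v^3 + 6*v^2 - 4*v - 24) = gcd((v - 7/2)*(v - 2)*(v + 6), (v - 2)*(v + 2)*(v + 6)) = v^2 + 4*v - 12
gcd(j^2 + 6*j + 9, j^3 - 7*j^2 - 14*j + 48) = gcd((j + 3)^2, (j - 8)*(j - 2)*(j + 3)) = j + 3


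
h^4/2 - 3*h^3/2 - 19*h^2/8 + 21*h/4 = h*(h/2 + 1)*(h - 7/2)*(h - 3/2)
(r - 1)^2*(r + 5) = r^3 + 3*r^2 - 9*r + 5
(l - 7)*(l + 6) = l^2 - l - 42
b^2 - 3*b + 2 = (b - 2)*(b - 1)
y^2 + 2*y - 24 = (y - 4)*(y + 6)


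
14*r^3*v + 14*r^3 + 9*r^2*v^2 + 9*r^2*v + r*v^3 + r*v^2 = (2*r + v)*(7*r + v)*(r*v + r)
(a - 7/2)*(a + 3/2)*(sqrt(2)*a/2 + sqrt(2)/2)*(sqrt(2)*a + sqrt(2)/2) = a^4 - a^3/2 - 31*a^2/4 - 71*a/8 - 21/8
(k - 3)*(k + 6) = k^2 + 3*k - 18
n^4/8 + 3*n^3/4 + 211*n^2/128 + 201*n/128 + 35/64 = (n/4 + 1/2)*(n/2 + 1/2)*(n + 5/4)*(n + 7/4)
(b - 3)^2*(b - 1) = b^3 - 7*b^2 + 15*b - 9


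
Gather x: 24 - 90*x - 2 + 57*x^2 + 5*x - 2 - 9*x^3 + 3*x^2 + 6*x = -9*x^3 + 60*x^2 - 79*x + 20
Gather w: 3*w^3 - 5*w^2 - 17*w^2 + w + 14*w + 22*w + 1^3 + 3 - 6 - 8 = 3*w^3 - 22*w^2 + 37*w - 10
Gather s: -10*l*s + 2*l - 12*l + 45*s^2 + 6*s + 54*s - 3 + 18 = -10*l + 45*s^2 + s*(60 - 10*l) + 15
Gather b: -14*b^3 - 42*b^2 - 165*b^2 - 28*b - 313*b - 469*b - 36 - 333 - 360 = -14*b^3 - 207*b^2 - 810*b - 729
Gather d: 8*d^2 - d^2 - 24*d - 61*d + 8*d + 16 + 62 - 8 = 7*d^2 - 77*d + 70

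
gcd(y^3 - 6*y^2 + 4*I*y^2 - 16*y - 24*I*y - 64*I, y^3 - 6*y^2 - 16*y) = y^2 - 6*y - 16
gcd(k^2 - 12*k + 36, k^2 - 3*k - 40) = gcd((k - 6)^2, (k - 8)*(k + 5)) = 1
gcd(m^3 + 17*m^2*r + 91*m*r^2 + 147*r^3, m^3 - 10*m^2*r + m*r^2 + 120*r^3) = m + 3*r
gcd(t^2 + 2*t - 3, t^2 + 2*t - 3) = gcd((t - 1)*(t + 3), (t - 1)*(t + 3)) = t^2 + 2*t - 3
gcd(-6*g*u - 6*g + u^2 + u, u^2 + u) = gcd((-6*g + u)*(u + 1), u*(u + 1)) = u + 1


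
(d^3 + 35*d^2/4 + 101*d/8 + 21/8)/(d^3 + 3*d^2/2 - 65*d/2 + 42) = (8*d^2 + 14*d + 3)/(4*(2*d^2 - 11*d + 12))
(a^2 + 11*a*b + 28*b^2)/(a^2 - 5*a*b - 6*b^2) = (a^2 + 11*a*b + 28*b^2)/(a^2 - 5*a*b - 6*b^2)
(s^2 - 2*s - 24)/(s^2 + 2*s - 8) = (s - 6)/(s - 2)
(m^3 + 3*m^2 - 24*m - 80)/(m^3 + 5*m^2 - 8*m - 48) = (m - 5)/(m - 3)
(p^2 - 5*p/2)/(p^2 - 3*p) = (p - 5/2)/(p - 3)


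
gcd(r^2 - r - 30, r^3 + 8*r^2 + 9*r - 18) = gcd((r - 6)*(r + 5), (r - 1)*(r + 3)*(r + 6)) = 1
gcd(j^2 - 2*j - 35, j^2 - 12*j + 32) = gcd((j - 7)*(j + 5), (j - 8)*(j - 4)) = 1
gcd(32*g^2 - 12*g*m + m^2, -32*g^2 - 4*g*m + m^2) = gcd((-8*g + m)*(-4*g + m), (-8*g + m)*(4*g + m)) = 8*g - m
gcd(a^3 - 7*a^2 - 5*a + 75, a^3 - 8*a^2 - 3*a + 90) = a^2 - 2*a - 15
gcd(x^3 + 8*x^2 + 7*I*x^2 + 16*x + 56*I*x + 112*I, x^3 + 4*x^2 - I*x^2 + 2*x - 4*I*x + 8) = x + 4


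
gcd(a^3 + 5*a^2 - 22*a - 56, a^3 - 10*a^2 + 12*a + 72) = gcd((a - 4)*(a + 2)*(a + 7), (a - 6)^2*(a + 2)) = a + 2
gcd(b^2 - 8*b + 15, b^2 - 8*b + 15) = b^2 - 8*b + 15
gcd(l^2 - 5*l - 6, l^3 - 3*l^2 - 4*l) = l + 1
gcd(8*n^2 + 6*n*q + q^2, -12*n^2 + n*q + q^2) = 4*n + q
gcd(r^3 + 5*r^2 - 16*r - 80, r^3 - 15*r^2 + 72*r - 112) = r - 4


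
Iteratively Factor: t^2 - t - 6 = (t - 3)*(t + 2)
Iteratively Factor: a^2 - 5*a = (a)*(a - 5)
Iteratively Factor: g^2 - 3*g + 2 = (g - 2)*(g - 1)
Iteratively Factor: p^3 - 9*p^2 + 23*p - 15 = (p - 3)*(p^2 - 6*p + 5) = (p - 3)*(p - 1)*(p - 5)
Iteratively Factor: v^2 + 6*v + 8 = (v + 2)*(v + 4)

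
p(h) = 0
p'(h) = 0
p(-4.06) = 0.00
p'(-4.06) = 0.00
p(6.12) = 0.00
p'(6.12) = 0.00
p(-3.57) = 0.00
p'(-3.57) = 0.00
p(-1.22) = 0.00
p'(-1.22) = 0.00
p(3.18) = 0.00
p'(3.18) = 0.00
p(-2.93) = 0.00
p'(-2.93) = 0.00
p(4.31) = 0.00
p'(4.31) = 0.00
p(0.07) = 0.00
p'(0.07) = 0.00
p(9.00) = 0.00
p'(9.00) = 0.00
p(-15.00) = 0.00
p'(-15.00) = 0.00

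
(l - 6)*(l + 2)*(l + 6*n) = l^3 + 6*l^2*n - 4*l^2 - 24*l*n - 12*l - 72*n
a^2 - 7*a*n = a*(a - 7*n)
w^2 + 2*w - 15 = (w - 3)*(w + 5)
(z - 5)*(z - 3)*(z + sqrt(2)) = z^3 - 8*z^2 + sqrt(2)*z^2 - 8*sqrt(2)*z + 15*z + 15*sqrt(2)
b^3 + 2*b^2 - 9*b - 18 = (b - 3)*(b + 2)*(b + 3)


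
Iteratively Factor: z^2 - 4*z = (z)*(z - 4)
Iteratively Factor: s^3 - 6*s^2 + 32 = (s + 2)*(s^2 - 8*s + 16) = (s - 4)*(s + 2)*(s - 4)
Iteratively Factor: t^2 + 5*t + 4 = (t + 4)*(t + 1)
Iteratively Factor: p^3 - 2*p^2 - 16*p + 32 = (p - 4)*(p^2 + 2*p - 8) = (p - 4)*(p - 2)*(p + 4)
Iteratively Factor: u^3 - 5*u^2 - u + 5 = (u + 1)*(u^2 - 6*u + 5) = (u - 1)*(u + 1)*(u - 5)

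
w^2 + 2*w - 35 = (w - 5)*(w + 7)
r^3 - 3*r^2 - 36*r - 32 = (r - 8)*(r + 1)*(r + 4)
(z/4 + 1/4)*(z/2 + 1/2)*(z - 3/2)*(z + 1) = z^4/8 + 3*z^3/16 - 3*z^2/16 - 7*z/16 - 3/16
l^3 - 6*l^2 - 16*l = l*(l - 8)*(l + 2)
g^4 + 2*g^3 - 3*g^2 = g^2*(g - 1)*(g + 3)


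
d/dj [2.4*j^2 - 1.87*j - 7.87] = 4.8*j - 1.87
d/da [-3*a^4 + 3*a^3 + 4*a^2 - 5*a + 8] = -12*a^3 + 9*a^2 + 8*a - 5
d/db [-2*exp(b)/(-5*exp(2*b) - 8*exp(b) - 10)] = 10*(2 - exp(2*b))*exp(b)/(25*exp(4*b) + 80*exp(3*b) + 164*exp(2*b) + 160*exp(b) + 100)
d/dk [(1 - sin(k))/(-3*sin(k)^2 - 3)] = (2*sin(k) + cos(k)^2)*cos(k)/(3*(sin(k)^2 + 1)^2)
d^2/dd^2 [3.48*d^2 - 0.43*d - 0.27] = 6.96000000000000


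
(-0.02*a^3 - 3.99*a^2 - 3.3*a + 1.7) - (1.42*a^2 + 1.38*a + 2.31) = -0.02*a^3 - 5.41*a^2 - 4.68*a - 0.61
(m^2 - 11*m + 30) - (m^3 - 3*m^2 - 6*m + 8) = -m^3 + 4*m^2 - 5*m + 22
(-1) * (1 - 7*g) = 7*g - 1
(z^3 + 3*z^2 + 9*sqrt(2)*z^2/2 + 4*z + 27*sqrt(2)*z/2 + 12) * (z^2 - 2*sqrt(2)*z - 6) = z^5 + 3*z^4 + 5*sqrt(2)*z^4/2 - 20*z^3 + 15*sqrt(2)*z^3/2 - 60*z^2 - 35*sqrt(2)*z^2 - 105*sqrt(2)*z - 24*z - 72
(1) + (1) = 2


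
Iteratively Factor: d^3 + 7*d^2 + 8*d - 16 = (d + 4)*(d^2 + 3*d - 4) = (d - 1)*(d + 4)*(d + 4)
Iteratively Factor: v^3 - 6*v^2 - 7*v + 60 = (v - 5)*(v^2 - v - 12) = (v - 5)*(v + 3)*(v - 4)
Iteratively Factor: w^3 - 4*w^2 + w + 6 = (w - 3)*(w^2 - w - 2) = (w - 3)*(w + 1)*(w - 2)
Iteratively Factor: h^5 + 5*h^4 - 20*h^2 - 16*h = (h + 2)*(h^4 + 3*h^3 - 6*h^2 - 8*h) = (h + 1)*(h + 2)*(h^3 + 2*h^2 - 8*h) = (h - 2)*(h + 1)*(h + 2)*(h^2 + 4*h) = h*(h - 2)*(h + 1)*(h + 2)*(h + 4)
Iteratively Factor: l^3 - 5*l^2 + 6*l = (l - 2)*(l^2 - 3*l) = (l - 3)*(l - 2)*(l)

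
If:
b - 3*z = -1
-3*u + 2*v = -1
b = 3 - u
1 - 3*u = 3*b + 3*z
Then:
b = -9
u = 12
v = 35/2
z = -8/3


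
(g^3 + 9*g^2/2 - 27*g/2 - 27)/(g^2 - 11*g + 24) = (g^2 + 15*g/2 + 9)/(g - 8)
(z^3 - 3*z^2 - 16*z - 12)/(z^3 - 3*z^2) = (z^3 - 3*z^2 - 16*z - 12)/(z^2*(z - 3))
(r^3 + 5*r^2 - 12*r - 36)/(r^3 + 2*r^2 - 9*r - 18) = (r + 6)/(r + 3)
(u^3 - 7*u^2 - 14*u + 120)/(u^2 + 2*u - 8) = (u^2 - 11*u + 30)/(u - 2)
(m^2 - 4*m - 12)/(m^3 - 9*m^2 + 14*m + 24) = (m + 2)/(m^2 - 3*m - 4)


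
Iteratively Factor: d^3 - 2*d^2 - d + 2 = (d - 1)*(d^2 - d - 2) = (d - 2)*(d - 1)*(d + 1)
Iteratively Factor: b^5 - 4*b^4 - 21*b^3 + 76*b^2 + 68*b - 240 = (b + 4)*(b^4 - 8*b^3 + 11*b^2 + 32*b - 60) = (b + 2)*(b + 4)*(b^3 - 10*b^2 + 31*b - 30) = (b - 5)*(b + 2)*(b + 4)*(b^2 - 5*b + 6) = (b - 5)*(b - 2)*(b + 2)*(b + 4)*(b - 3)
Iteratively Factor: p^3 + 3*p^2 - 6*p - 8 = (p + 1)*(p^2 + 2*p - 8) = (p - 2)*(p + 1)*(p + 4)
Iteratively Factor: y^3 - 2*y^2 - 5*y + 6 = (y - 3)*(y^2 + y - 2) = (y - 3)*(y - 1)*(y + 2)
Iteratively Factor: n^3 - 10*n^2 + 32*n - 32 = (n - 4)*(n^2 - 6*n + 8) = (n - 4)^2*(n - 2)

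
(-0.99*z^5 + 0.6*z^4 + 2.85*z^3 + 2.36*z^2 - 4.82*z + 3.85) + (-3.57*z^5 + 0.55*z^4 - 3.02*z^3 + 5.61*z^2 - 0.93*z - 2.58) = -4.56*z^5 + 1.15*z^4 - 0.17*z^3 + 7.97*z^2 - 5.75*z + 1.27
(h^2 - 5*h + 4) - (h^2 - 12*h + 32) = 7*h - 28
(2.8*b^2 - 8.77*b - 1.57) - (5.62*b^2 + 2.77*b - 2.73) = -2.82*b^2 - 11.54*b + 1.16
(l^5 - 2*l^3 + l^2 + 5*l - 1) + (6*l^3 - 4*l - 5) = l^5 + 4*l^3 + l^2 + l - 6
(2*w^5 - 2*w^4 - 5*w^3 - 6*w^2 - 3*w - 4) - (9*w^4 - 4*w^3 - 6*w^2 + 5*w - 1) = 2*w^5 - 11*w^4 - w^3 - 8*w - 3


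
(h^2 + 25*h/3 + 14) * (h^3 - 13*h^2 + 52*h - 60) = h^5 - 14*h^4/3 - 127*h^3/3 + 574*h^2/3 + 228*h - 840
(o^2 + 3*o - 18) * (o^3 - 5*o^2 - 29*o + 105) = o^5 - 2*o^4 - 62*o^3 + 108*o^2 + 837*o - 1890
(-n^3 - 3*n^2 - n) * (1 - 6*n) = 6*n^4 + 17*n^3 + 3*n^2 - n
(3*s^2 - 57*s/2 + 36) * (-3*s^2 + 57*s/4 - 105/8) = -9*s^4 + 513*s^3/4 - 1107*s^2/2 + 14193*s/16 - 945/2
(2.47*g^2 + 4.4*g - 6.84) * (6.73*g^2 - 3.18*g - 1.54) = 16.6231*g^4 + 21.7574*g^3 - 63.829*g^2 + 14.9752*g + 10.5336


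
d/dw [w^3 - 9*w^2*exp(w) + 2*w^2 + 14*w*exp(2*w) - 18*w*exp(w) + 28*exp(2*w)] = -9*w^2*exp(w) + 3*w^2 + 28*w*exp(2*w) - 36*w*exp(w) + 4*w + 70*exp(2*w) - 18*exp(w)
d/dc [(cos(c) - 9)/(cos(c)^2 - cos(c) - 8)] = (cos(c)^2 - 18*cos(c) + 17)*sin(c)/(sin(c)^2 + cos(c) + 7)^2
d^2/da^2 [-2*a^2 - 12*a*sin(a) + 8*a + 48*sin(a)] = 12*a*sin(a) - 48*sin(a) - 24*cos(a) - 4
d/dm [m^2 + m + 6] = 2*m + 1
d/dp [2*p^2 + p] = 4*p + 1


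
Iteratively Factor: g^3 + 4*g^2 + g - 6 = (g + 2)*(g^2 + 2*g - 3) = (g - 1)*(g + 2)*(g + 3)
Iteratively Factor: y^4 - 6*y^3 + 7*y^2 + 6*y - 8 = (y + 1)*(y^3 - 7*y^2 + 14*y - 8) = (y - 2)*(y + 1)*(y^2 - 5*y + 4) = (y - 4)*(y - 2)*(y + 1)*(y - 1)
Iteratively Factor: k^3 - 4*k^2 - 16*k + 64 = (k - 4)*(k^2 - 16) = (k - 4)^2*(k + 4)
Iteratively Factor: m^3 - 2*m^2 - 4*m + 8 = (m - 2)*(m^2 - 4) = (m - 2)^2*(m + 2)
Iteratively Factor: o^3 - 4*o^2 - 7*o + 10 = (o - 1)*(o^2 - 3*o - 10) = (o - 1)*(o + 2)*(o - 5)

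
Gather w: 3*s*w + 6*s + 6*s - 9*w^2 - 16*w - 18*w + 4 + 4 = 12*s - 9*w^2 + w*(3*s - 34) + 8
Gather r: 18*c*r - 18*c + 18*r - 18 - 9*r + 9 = -18*c + r*(18*c + 9) - 9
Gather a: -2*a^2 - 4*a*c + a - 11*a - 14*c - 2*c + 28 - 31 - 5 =-2*a^2 + a*(-4*c - 10) - 16*c - 8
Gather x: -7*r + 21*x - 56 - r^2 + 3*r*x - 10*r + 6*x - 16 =-r^2 - 17*r + x*(3*r + 27) - 72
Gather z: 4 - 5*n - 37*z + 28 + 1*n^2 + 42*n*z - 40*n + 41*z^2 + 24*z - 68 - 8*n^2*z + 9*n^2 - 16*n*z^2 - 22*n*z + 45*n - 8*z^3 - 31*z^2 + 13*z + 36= 10*n^2 - 8*z^3 + z^2*(10 - 16*n) + z*(-8*n^2 + 20*n)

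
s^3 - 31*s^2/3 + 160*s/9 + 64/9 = (s - 8)*(s - 8/3)*(s + 1/3)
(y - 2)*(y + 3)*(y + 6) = y^3 + 7*y^2 - 36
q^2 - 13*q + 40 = (q - 8)*(q - 5)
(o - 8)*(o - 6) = o^2 - 14*o + 48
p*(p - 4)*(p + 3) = p^3 - p^2 - 12*p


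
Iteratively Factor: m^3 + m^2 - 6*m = (m + 3)*(m^2 - 2*m) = m*(m + 3)*(m - 2)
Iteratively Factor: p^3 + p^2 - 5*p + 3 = (p - 1)*(p^2 + 2*p - 3) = (p - 1)*(p + 3)*(p - 1)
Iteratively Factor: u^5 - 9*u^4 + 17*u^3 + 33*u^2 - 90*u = (u - 3)*(u^4 - 6*u^3 - u^2 + 30*u) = (u - 3)*(u + 2)*(u^3 - 8*u^2 + 15*u) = (u - 3)^2*(u + 2)*(u^2 - 5*u) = (u - 5)*(u - 3)^2*(u + 2)*(u)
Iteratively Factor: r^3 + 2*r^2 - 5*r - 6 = (r + 1)*(r^2 + r - 6) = (r - 2)*(r + 1)*(r + 3)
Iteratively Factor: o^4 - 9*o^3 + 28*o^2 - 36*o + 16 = (o - 2)*(o^3 - 7*o^2 + 14*o - 8) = (o - 4)*(o - 2)*(o^2 - 3*o + 2) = (o - 4)*(o - 2)^2*(o - 1)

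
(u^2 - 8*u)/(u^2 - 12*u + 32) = u/(u - 4)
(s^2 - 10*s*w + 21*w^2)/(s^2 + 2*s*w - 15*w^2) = (s - 7*w)/(s + 5*w)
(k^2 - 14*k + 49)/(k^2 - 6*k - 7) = (k - 7)/(k + 1)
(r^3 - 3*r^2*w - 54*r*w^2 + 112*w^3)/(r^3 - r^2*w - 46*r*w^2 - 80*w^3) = (r^2 + 5*r*w - 14*w^2)/(r^2 + 7*r*w + 10*w^2)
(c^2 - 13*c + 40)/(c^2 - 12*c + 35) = (c - 8)/(c - 7)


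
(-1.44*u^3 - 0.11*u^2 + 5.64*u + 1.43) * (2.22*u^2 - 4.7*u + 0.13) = -3.1968*u^5 + 6.5238*u^4 + 12.8506*u^3 - 23.3477*u^2 - 5.9878*u + 0.1859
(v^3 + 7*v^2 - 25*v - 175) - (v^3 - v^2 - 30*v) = 8*v^2 + 5*v - 175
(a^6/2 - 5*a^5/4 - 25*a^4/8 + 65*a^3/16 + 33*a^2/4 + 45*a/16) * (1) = a^6/2 - 5*a^5/4 - 25*a^4/8 + 65*a^3/16 + 33*a^2/4 + 45*a/16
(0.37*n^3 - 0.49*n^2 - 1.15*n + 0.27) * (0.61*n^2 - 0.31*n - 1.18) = 0.2257*n^5 - 0.4136*n^4 - 0.9862*n^3 + 1.0994*n^2 + 1.2733*n - 0.3186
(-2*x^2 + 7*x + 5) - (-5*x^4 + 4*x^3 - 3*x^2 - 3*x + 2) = 5*x^4 - 4*x^3 + x^2 + 10*x + 3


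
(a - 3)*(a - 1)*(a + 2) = a^3 - 2*a^2 - 5*a + 6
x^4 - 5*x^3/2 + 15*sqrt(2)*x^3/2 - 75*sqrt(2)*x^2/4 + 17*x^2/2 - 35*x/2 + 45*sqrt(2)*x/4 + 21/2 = (x - 3/2)*(x - 1)*(x + sqrt(2)/2)*(x + 7*sqrt(2))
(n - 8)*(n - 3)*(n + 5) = n^3 - 6*n^2 - 31*n + 120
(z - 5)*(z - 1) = z^2 - 6*z + 5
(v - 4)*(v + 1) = v^2 - 3*v - 4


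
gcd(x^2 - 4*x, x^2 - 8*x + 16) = x - 4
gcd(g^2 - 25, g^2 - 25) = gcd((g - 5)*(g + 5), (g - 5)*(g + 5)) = g^2 - 25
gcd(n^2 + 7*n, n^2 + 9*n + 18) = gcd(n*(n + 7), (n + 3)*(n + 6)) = 1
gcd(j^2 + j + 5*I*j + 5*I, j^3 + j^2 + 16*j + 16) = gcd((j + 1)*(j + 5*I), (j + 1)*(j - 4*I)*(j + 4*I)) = j + 1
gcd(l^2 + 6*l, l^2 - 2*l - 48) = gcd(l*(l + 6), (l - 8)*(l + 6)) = l + 6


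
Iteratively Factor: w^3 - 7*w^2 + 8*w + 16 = (w + 1)*(w^2 - 8*w + 16) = (w - 4)*(w + 1)*(w - 4)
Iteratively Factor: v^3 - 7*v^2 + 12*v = (v - 4)*(v^2 - 3*v) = v*(v - 4)*(v - 3)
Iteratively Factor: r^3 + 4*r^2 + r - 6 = (r + 2)*(r^2 + 2*r - 3) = (r + 2)*(r + 3)*(r - 1)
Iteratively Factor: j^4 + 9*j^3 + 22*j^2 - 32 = (j - 1)*(j^3 + 10*j^2 + 32*j + 32) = (j - 1)*(j + 4)*(j^2 + 6*j + 8) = (j - 1)*(j + 2)*(j + 4)*(j + 4)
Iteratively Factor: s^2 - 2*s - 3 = (s + 1)*(s - 3)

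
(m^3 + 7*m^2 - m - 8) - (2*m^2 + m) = m^3 + 5*m^2 - 2*m - 8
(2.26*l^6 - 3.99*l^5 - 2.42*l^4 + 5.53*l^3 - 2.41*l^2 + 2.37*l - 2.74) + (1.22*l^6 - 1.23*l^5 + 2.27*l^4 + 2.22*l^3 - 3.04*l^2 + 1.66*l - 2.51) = 3.48*l^6 - 5.22*l^5 - 0.15*l^4 + 7.75*l^3 - 5.45*l^2 + 4.03*l - 5.25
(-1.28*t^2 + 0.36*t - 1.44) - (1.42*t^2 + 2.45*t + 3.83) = -2.7*t^2 - 2.09*t - 5.27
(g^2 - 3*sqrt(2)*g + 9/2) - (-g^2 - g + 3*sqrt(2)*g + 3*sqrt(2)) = 2*g^2 - 6*sqrt(2)*g + g - 3*sqrt(2) + 9/2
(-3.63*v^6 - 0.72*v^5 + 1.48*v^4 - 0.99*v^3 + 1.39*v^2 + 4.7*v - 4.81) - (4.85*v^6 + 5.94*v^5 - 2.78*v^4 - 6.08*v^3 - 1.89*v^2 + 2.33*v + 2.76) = -8.48*v^6 - 6.66*v^5 + 4.26*v^4 + 5.09*v^3 + 3.28*v^2 + 2.37*v - 7.57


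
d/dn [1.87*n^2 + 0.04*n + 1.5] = 3.74*n + 0.04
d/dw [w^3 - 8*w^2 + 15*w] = 3*w^2 - 16*w + 15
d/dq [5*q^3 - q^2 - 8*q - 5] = 15*q^2 - 2*q - 8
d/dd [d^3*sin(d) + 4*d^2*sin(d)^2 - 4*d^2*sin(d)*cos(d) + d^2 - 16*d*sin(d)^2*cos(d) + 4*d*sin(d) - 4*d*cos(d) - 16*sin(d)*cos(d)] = d^3*cos(d) + 3*d^2*sin(d) - 4*sqrt(2)*d^2*cos(2*d + pi/4) + 8*d*sin(d) - 12*d*sin(3*d) - 4*sqrt(2)*d*sin(2*d + pi/4) + 4*d*cos(d) + 6*d - 4*cos(d) - 16*cos(2*d) + 4*cos(3*d) - 4*sqrt(2)*cos(d + pi/4)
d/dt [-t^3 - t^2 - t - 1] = -3*t^2 - 2*t - 1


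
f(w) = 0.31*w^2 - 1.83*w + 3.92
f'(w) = 0.62*w - 1.83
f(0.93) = 2.49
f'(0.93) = -1.25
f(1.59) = 1.79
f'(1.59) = -0.84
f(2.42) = 1.31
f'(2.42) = -0.33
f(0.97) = 2.44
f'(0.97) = -1.23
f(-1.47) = 7.28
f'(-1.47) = -2.74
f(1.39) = 1.98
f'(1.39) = -0.97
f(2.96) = 1.22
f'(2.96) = 0.01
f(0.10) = 3.74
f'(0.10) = -1.77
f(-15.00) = 101.12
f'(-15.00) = -11.13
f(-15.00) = 101.12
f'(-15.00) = -11.13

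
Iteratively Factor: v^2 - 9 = (v + 3)*(v - 3)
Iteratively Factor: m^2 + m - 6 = (m + 3)*(m - 2)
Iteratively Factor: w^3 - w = (w)*(w^2 - 1) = w*(w + 1)*(w - 1)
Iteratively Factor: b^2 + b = (b)*(b + 1)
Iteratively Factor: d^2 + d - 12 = (d + 4)*(d - 3)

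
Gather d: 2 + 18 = 20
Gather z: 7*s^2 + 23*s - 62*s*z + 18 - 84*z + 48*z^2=7*s^2 + 23*s + 48*z^2 + z*(-62*s - 84) + 18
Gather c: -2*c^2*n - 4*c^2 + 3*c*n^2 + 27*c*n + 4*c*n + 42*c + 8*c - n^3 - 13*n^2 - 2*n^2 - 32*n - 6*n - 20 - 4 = c^2*(-2*n - 4) + c*(3*n^2 + 31*n + 50) - n^3 - 15*n^2 - 38*n - 24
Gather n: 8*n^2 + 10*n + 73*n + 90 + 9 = 8*n^2 + 83*n + 99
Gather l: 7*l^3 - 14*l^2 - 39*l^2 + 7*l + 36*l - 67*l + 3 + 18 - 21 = 7*l^3 - 53*l^2 - 24*l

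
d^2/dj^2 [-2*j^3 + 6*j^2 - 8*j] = 12 - 12*j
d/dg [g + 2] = 1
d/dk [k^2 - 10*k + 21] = 2*k - 10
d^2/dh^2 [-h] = 0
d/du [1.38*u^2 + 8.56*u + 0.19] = 2.76*u + 8.56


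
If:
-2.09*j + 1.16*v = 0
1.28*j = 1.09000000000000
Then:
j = 0.85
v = 1.53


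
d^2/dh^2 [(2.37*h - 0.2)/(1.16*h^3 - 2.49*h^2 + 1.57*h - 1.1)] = (19.134432*h^5 - 44.302488*h^4 + 29.998866*h^3 + 26.66388*h^2 - 35.78862*h + 8.29562)/(1.560896*h^9 - 10.051632*h^8 + 27.914124*h^7 - 47.087457*h^6 + 56.843763*h^5 - 50.893053*h^4 + 33.882073*h^3 - 17.17287*h^2 + 5.6991*h - 1.331)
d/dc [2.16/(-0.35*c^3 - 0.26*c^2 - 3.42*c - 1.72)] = (2.268*c^2 + 1.1232*c + 7.3872)/(0.35*c^3 + 0.26*c^2 + 3.42*c + 1.72)^2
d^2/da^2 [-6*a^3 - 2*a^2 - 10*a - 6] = -36*a - 4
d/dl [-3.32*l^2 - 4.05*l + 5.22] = -6.64*l - 4.05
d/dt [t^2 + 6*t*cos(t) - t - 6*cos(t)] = -6*t*sin(t) + 2*t + 6*sqrt(2)*sin(t + pi/4) - 1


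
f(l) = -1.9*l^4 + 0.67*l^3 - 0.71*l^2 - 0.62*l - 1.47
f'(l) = -7.6*l^3 + 2.01*l^2 - 1.42*l - 0.62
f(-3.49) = -318.31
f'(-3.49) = 351.88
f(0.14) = -1.57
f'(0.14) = -0.80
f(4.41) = -679.18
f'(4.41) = -619.61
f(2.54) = -75.73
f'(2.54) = -115.80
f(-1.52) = -14.66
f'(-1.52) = 32.87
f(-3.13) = -209.39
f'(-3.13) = 256.57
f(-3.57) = -347.41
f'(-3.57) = 375.86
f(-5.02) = -1307.62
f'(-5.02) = 1018.61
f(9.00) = -12042.03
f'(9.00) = -5390.99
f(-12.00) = -40652.43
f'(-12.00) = 13438.66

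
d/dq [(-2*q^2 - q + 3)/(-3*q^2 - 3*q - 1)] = (3*q^2 + 22*q + 10)/(9*q^4 + 18*q^3 + 15*q^2 + 6*q + 1)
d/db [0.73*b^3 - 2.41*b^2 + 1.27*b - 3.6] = 2.19*b^2 - 4.82*b + 1.27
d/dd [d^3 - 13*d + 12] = 3*d^2 - 13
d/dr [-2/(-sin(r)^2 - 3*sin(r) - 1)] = -2*(2*sin(r) + 3)*cos(r)/(sin(r)^2 + 3*sin(r) + 1)^2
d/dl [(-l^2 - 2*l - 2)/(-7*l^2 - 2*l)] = 4*(-3*l^2 - 7*l - 1)/(l^2*(49*l^2 + 28*l + 4))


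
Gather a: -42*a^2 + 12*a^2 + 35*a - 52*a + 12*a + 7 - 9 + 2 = -30*a^2 - 5*a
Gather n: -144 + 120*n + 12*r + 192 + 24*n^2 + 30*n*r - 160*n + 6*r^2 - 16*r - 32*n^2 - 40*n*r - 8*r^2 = -8*n^2 + n*(-10*r - 40) - 2*r^2 - 4*r + 48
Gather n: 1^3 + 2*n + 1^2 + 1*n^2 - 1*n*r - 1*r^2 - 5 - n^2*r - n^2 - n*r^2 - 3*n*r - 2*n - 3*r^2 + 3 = -n^2*r + n*(-r^2 - 4*r) - 4*r^2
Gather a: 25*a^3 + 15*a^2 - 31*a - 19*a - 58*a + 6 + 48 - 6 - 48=25*a^3 + 15*a^2 - 108*a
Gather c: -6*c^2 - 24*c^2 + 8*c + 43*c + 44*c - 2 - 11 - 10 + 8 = -30*c^2 + 95*c - 15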